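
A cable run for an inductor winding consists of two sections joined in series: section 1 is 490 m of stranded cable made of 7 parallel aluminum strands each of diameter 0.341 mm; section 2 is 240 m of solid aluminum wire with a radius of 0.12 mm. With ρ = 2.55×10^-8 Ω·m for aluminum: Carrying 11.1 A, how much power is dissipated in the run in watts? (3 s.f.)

Section 1: A_strand = π(1.7050e-04)² = 9.133e-08 m²; R₁ = ρL/(N·A_s) = (2.55×10^-8)(490)/(7×9.133e-08) = 19.55 Ω
Section 2: A = πr² = π(1.2000e-04 m)² = 4.524e-08 m²
R₂ = (2.55×10^-8)(240)/(4.524e-08) = 135.3 Ω
R = R₁ + R₂ = 154.8 Ω
P = I²R = (11.1)² × 154.8 = 19100 W

19100 W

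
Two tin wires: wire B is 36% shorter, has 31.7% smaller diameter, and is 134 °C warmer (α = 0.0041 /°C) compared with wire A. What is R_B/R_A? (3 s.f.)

2.13

R ∝ ρL/d² with ρ ∝ (1+αΔT), so R_B/R_A = (1 − 36/100) × (1 − 31.7/100)⁻² × (1 + 0.0041×134)
= 0.64 × 2.144 × 1.549 = 2.13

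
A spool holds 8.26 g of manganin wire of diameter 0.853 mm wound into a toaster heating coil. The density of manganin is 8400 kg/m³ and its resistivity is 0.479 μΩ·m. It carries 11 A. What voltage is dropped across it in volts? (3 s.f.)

ρ = 0.479 μΩ·m = 4.79×10^-7 Ω·m
A = π(d/2)² = π(4.2650e-04 m)² = 5.7146e-07 m²
L = m/(density·A) = 0.00826/(8400×5.7146e-07) = 1.721 m
R = ρL/A = (4.79×10^-7)(1.721)/(5.7146e-07) = 1.442 Ω
V = IR = 11 × 1.442 = 15.9 V

15.9 V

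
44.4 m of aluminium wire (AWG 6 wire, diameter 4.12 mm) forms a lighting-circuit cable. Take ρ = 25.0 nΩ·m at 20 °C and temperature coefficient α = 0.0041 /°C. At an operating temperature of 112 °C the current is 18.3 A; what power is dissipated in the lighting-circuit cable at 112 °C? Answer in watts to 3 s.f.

ρ = 25.0 nΩ·m = 2.50×10^-8 Ω·m
A = π(4.12/2 mm)² = π(2.0600e-03 m)² = 1.333e-05 m²
R₍20₎ = ρL/A = (2.50×10^-8)(44.4)/(1.333e-05) = 0.08326 Ω
R₍112₎ = R₍20₎(1 + αΔT) = 0.08326 × (1 + 0.0041×92) = 0.1147 Ω
P = I²R = (18.3)² × 0.1147 = 38.4 W

38.4 W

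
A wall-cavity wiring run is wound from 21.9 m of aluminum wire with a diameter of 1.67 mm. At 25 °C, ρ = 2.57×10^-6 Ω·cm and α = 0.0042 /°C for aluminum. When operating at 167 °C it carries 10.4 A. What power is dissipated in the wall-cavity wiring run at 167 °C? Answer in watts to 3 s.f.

ρ = 2.57×10^-6 Ω·cm = 2.57×10^-8 Ω·m
A = π(d/2)² = π(8.3500e-04 m)² = 2.190e-06 m²
R₍25₎ = ρL/A = (2.57×10^-8)(21.9)/(2.190e-06) = 0.257 Ω
R₍167₎ = R₍25₎(1 + αΔT) = 0.257 × (1 + 0.0042×142) = 0.4102 Ω
P = I²R = (10.4)² × 0.4102 = 44.4 W

44.4 W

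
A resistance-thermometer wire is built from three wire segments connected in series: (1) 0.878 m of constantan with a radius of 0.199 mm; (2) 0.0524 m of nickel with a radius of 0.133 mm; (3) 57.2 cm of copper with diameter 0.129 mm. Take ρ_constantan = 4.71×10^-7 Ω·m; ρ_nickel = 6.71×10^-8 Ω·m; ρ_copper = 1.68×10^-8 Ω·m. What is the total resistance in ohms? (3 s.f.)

4.12 Ω

Seg 1: A = πr² = π(1.9900e-04 m)² = 1.244e-07 m²
R_1 = (4.71×10^-7)(0.878)/(1.244e-07) = 3.324 Ω
Seg 2: A = πr² = π(1.3300e-04 m)² = 5.557e-08 m²
R_2 = (6.71×10^-8)(0.0524)/(5.557e-08) = 0.06327 Ω
Seg 3: A = π(d/2)² = π(6.4500e-05 m)² = 1.307e-08 m²
R_3 = (1.68×10^-8)(0.572)/(1.307e-08) = 0.7353 Ω
R_total = R_1 + R_2 + R_3 = 4.12 Ω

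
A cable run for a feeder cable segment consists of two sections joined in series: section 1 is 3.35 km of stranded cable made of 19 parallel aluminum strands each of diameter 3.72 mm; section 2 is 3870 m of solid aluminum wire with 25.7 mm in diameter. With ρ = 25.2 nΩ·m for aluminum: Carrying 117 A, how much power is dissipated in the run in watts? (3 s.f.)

8170 W

ρ = 25.2 nΩ·m = 2.52×10^-8 Ω·m
Section 1: A_strand = π(1.8600e-03)² = 1.087e-05 m²; R₁ = ρL/(N·A_s) = (2.52×10^-8)(3350)/(19×1.087e-05) = 0.4088 Ω
Section 2: A = π(d/2)² = π(1.2850e-02 m)² = 5.187e-04 m²
R₂ = (2.52×10^-8)(3870)/(5.187e-04) = 0.188 Ω
R = R₁ + R₂ = 0.5968 Ω
P = I²R = (117)² × 0.5968 = 8170 W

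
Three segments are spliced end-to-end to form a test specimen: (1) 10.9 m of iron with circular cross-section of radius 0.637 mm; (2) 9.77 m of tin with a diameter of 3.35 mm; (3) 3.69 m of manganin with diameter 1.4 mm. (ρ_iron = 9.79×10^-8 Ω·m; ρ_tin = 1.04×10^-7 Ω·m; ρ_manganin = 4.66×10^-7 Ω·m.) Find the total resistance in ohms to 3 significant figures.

Seg 1: A = πr² = π(6.3700e-04 m)² = 1.275e-06 m²
R_1 = (9.79×10^-8)(10.9)/(1.275e-06) = 0.8371 Ω
Seg 2: A = π(d/2)² = π(1.6750e-03 m)² = 8.814e-06 m²
R_2 = (1.04×10^-7)(9.77)/(8.814e-06) = 0.1153 Ω
Seg 3: A = π(d/2)² = π(7.0000e-04 m)² = 1.539e-06 m²
R_3 = (4.66×10^-7)(3.69)/(1.539e-06) = 1.117 Ω
R_total = R_1 + R_2 + R_3 = 2.07 Ω

2.07 Ω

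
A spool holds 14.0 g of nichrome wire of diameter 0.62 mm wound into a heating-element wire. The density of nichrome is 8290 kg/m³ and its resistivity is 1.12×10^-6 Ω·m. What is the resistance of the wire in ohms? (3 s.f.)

A = π(d/2)² = π(3.1000e-04 m)² = 3.0191e-07 m²
L = m/(density·A) = 0.014/(8290×3.0191e-07) = 5.594 m
R = ρL/A = (1.12×10^-6)(5.594)/(3.0191e-07) = 20.8 Ω

20.8 Ω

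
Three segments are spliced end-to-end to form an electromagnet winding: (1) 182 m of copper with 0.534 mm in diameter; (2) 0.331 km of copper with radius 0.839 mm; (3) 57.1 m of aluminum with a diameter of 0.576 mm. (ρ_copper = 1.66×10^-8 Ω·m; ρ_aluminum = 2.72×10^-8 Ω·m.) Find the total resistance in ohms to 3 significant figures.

Seg 1: A = π(d/2)² = π(2.6700e-04 m)² = 2.240e-07 m²
R_1 = (1.66×10^-8)(182)/(2.240e-07) = 13.49 Ω
Seg 2: A = πr² = π(8.3900e-04 m)² = 2.211e-06 m²
R_2 = (1.66×10^-8)(331)/(2.211e-06) = 2.485 Ω
Seg 3: A = π(d/2)² = π(2.8800e-04 m)² = 2.606e-07 m²
R_3 = (2.72×10^-8)(57.1)/(2.606e-07) = 5.96 Ω
R_total = R_1 + R_2 + R_3 = 21.9 Ω

21.9 Ω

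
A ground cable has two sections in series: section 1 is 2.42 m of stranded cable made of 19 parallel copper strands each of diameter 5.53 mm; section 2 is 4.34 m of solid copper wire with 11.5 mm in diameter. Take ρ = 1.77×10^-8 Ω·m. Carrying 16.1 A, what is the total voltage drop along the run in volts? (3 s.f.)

0.0134 V

Section 1: A_strand = π(2.7650e-03)² = 2.402e-05 m²; R₁ = ρL/(N·A_s) = (1.77×10^-8)(2.42)/(19×2.402e-05) = 9.386×10^-5 Ω
Section 2: A = π(d/2)² = π(5.7500e-03 m)² = 1.039e-04 m²
R₂ = (1.77×10^-8)(4.34)/(1.039e-04) = 7.396×10^-4 Ω
R = R₁ + R₂ = 8.334×10^-4 Ω
V = IR = 16.1 × 8.334×10^-4 = 0.0134 V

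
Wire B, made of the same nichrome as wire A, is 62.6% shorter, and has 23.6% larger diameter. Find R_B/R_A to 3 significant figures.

0.245

R ∝ L/d², so R_B/R_A = (1 − 62.6/100) × (1 + 23.6/100)⁻²
= 0.374 × 0.6546 = 0.245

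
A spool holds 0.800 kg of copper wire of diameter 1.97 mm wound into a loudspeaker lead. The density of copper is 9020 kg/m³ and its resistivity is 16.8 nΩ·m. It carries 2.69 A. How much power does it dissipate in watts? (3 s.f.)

1.16 W

ρ = 16.8 nΩ·m = 1.68×10^-8 Ω·m
A = π(d/2)² = π(9.8500e-04 m)² = 3.0481e-06 m²
L = m/(density·A) = 0.8/(9020×3.0481e-06) = 29.1 m
R = ρL/A = (1.68×10^-8)(29.1)/(3.0481e-06) = 0.1604 Ω
P = I²R = (2.69)² × 0.1604 = 1.16 W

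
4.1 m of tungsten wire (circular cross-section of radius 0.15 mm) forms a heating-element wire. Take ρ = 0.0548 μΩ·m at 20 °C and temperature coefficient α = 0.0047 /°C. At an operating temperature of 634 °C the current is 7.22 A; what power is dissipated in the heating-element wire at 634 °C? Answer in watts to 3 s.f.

ρ = 0.0548 μΩ·m = 5.48×10^-8 Ω·m
A = πr² = π(1.5000e-04 m)² = 7.069e-08 m²
R₍20₎ = ρL/A = (5.48×10^-8)(4.1)/(7.069e-08) = 3.179 Ω
R₍634₎ = R₍20₎(1 + αΔT) = 3.179 × (1 + 0.0047×614) = 12.35 Ω
P = I²R = (7.22)² × 12.35 = 644 W

644 W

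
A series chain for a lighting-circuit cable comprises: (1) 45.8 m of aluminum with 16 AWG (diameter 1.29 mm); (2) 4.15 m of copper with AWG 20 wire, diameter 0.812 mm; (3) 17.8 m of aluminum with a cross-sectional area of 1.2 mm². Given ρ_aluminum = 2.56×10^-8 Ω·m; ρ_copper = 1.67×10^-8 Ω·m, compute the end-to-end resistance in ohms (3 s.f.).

1.41 Ω

Seg 1: A = π(1.29/2 mm)² = π(6.4500e-04 m)² = 1.307e-06 m²
R_1 = (2.56×10^-8)(45.8)/(1.307e-06) = 0.8971 Ω
Seg 2: A = π(0.812/2 mm)² = π(4.0600e-04 m)² = 5.178e-07 m²
R_2 = (1.67×10^-8)(4.15)/(5.178e-07) = 0.1338 Ω
Seg 3: A = 1.2 mm² = 1.200e-06 m²
R_3 = (2.56×10^-8)(17.8)/(1.200e-06) = 0.3797 Ω
R_total = R_1 + R_2 + R_3 = 1.41 Ω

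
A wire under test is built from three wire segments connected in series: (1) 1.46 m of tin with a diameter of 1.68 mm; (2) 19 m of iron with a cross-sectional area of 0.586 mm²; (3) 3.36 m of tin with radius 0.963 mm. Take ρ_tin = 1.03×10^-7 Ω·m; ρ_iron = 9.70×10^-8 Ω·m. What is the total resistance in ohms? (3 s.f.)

3.33 Ω

Seg 1: A = π(d/2)² = π(8.4000e-04 m)² = 2.217e-06 m²
R_1 = (1.03×10^-7)(1.46)/(2.217e-06) = 0.06784 Ω
Seg 2: A = 0.586 mm² = 5.860e-07 m²
R_2 = (9.70×10^-8)(19)/(5.860e-07) = 3.145 Ω
Seg 3: A = πr² = π(9.6300e-04 m)² = 2.913e-06 m²
R_3 = (1.03×10^-7)(3.36)/(2.913e-06) = 0.1188 Ω
R_total = R_1 + R_2 + R_3 = 3.33 Ω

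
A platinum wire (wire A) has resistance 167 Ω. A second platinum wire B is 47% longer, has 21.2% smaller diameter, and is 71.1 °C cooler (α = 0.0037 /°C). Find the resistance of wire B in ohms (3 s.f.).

R ∝ ρL/d² with ρ ∝ (1+αΔT), so R_B/R_A = (1 + 47/100) × (1 − 21.2/100)⁻² × (1 − 0.0037×71.1)
= 1.47 × 1.611 × 0.7369 = 1.745
R_B = 1.745 × 167 = 291 Ω

291 Ω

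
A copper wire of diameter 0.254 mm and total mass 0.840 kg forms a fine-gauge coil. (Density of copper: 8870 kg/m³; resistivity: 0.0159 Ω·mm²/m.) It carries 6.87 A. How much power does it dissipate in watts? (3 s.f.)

27700 W

ρ = 0.0159 Ω·mm²/m = 1.59×10^-8 Ω·m
A = π(d/2)² = π(1.2700e-04 m)² = 5.0671e-08 m²
L = m/(density·A) = 0.84/(8870×5.0671e-08) = 1869 m
R = ρL/A = (1.59×10^-8)(1869)/(5.0671e-08) = 586.5 Ω
P = I²R = (6.87)² × 586.5 = 27700 W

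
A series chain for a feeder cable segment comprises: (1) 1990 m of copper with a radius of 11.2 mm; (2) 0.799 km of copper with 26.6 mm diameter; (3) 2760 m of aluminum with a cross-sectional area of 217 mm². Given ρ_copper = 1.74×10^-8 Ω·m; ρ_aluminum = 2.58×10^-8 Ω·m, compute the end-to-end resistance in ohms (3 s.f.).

Seg 1: A = πr² = π(1.1200e-02 m)² = 3.941e-04 m²
R_1 = (1.74×10^-8)(1990)/(3.941e-04) = 0.08787 Ω
Seg 2: A = π(d/2)² = π(1.3300e-02 m)² = 5.557e-04 m²
R_2 = (1.74×10^-8)(799)/(5.557e-04) = 0.02502 Ω
Seg 3: A = 217 mm² = 2.170e-04 m²
R_3 = (2.58×10^-8)(2760)/(2.170e-04) = 0.3281 Ω
R_total = R_1 + R_2 + R_3 = 0.441 Ω

0.441 Ω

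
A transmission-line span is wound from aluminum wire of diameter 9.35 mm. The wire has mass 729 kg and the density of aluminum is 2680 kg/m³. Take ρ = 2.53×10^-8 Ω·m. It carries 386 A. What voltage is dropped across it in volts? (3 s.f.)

563 V

A = π(d/2)² = π(4.6750e-03 m)² = 6.8661e-05 m²
L = m/(density·A) = 729/(2680×6.8661e-05) = 3962 m
R = ρL/A = (2.53×10^-8)(3962)/(6.8661e-05) = 1.46 Ω
V = IR = 386 × 1.46 = 563 V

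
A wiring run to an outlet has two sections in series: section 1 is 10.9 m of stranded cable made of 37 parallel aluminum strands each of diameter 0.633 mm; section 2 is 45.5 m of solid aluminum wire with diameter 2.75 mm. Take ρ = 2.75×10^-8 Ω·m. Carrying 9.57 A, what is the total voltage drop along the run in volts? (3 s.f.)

2.26 V

Section 1: A_strand = π(3.1650e-04)² = 3.147e-07 m²; R₁ = ρL/(N·A_s) = (2.75×10^-8)(10.9)/(37×3.147e-07) = 0.02574 Ω
Section 2: A = π(d/2)² = π(1.3750e-03 m)² = 5.940e-06 m²
R₂ = (2.75×10^-8)(45.5)/(5.940e-06) = 0.2107 Ω
R = R₁ + R₂ = 0.2364 Ω
V = IR = 9.57 × 0.2364 = 2.26 V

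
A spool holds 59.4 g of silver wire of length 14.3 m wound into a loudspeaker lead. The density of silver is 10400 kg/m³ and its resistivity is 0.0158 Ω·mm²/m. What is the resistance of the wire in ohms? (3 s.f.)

ρ = 0.0158 Ω·mm²/m = 1.58×10^-8 Ω·m
A = m/(density·L) = 0.0594/(10400×14.3) = 3.9941e-07 m²
R = ρL/A = (1.58×10^-8)(14.3)/(3.9941e-07) = 0.566 Ω

0.566 Ω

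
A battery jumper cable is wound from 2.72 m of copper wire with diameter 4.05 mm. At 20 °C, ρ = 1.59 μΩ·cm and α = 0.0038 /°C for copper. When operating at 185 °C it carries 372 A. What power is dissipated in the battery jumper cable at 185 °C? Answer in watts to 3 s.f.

ρ = 1.59 μΩ·cm = 1.59×10^-8 Ω·m
A = π(d/2)² = π(2.0250e-03 m)² = 1.288e-05 m²
R₍20₎ = ρL/A = (1.59×10^-8)(2.72)/(1.288e-05) = 0.003357 Ω
R₍185₎ = R₍20₎(1 + αΔT) = 0.003357 × (1 + 0.0038×165) = 0.005462 Ω
P = I²R = (372)² × 0.005462 = 756 W

756 W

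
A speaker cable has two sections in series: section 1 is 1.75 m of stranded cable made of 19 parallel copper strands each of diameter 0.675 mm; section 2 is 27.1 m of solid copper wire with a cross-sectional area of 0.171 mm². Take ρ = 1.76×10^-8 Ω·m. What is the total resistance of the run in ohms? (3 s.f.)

2.79 Ω

Section 1: A_strand = π(3.3750e-04)² = 3.578e-07 m²; R₁ = ρL/(N·A_s) = (1.76×10^-8)(1.75)/(19×3.578e-07) = 0.00453 Ω
Section 2: A = 0.171 mm² = 1.710e-07 m²
R₂ = (1.76×10^-8)(27.1)/(1.710e-07) = 2.789 Ω
R = R₁ + R₂ = 2.79 Ω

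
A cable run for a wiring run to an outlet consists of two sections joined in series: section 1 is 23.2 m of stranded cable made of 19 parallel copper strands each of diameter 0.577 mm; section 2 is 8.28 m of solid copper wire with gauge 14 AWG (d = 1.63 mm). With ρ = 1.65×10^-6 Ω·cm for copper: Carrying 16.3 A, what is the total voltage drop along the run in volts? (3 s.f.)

2.32 V

ρ = 1.65×10^-6 Ω·cm = 1.65×10^-8 Ω·m
Section 1: A_strand = π(2.8850e-04)² = 2.615e-07 m²; R₁ = ρL/(N·A_s) = (1.65×10^-8)(23.2)/(19×2.615e-07) = 0.07705 Ω
Section 2: A = π(1.63/2 mm)² = π(8.1500e-04 m)² = 2.087e-06 m²
R₂ = (1.65×10^-8)(8.28)/(2.087e-06) = 0.06547 Ω
R = R₁ + R₂ = 0.1425 Ω
V = IR = 16.3 × 0.1425 = 2.32 V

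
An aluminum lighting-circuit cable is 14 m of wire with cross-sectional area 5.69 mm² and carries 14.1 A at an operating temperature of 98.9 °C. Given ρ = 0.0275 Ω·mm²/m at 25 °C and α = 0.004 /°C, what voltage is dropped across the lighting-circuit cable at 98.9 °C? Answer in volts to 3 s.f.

1.24 V

ρ = 0.0275 Ω·mm²/m = 2.75×10^-8 Ω·m
A = 5.69 mm² = 5.690e-06 m²
R₍25₎ = ρL/A = (2.75×10^-8)(14)/(5.690e-06) = 0.06766 Ω
R₍98.9₎ = R₍25₎(1 + αΔT) = 0.06766 × (1 + 0.004×73.9) = 0.08766 Ω
V = IR = 14.1 × 0.08766 = 1.24 V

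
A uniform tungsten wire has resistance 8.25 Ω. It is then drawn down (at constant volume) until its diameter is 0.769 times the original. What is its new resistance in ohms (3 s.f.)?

Volume constant ⇒ L' = L/r² with r = 0.769. R' = ρL'/A' = ρ(L/r²)/(πr²d₀²/4) = R/r⁴.
R' = 2.86 × 8.25 = 23.6 Ω

23.6 Ω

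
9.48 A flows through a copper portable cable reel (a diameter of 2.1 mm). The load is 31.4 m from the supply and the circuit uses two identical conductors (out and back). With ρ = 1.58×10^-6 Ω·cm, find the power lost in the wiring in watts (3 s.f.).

25.7 W

ρ = 1.58×10^-6 Ω·cm = 1.58×10^-8 Ω·m
A = π(d/2)² = π(1.0500e-03 m)² = 3.464e-06 m²
Total conductor length (both ways) L = 2 × 31.4 = 62.8 m
R = ρL/A = (1.58×10^-8)(62.8)/(3.464e-06) = 0.2865 Ω
P = I²R = (9.48)² × 0.2865 = 25.7 W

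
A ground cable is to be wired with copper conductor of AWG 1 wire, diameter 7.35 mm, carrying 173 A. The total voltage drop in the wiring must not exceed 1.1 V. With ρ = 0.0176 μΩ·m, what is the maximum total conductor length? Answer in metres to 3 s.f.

ρ = 0.0176 μΩ·m = 1.76×10^-8 Ω·m
A = π(7.35/2 mm)² = π(3.6750e-03 m)² = 4.243e-05 m²
L_max = V_max·A/(1·ρI) = (1.1)(4.243e-05)/(1.76×10^-8×173) = 15.3 m

15.3 m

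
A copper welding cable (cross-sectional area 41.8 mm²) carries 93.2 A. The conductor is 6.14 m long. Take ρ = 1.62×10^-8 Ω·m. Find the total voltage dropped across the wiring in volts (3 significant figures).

0.222 V

A = 41.8 mm² = 4.180e-05 m²
R = ρL/A = (1.62×10^-8)(6.14)/(4.180e-05) = 0.00238 Ω
V = IR = 93.2 × 0.00238 = 0.222 V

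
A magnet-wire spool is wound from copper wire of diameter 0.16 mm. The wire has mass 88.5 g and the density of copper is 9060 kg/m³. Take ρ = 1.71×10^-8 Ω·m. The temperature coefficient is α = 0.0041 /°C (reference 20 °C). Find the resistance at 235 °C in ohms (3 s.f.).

777 Ω

A = π(d/2)² = π(8.0000e-05 m)² = 2.0106e-08 m²
L = m/(density·A) = 0.0885/(9060×2.0106e-08) = 485.8 m
R = ρL/A = (1.71×10^-8)(485.8)/(2.0106e-08) = 413.2 Ω
R(235 °C) = 413.2 × (1 + 0.0041×215) = 777 Ω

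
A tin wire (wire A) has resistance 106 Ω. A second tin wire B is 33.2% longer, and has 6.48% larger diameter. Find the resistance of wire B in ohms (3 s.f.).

R ∝ L/d², so R_B/R_A = (1 + 33.2/100) × (1 + 6.48/100)⁻²
= 1.332 × 0.882 = 1.175
R_B = 1.175 × 106 = 125 Ω

125 Ω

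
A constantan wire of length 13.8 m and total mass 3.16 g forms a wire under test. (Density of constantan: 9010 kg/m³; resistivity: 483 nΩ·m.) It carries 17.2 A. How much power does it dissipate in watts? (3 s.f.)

77600 W

ρ = 483 nΩ·m = 4.83×10^-7 Ω·m
A = m/(density·L) = 0.00316/(9010×13.8) = 2.5415e-08 m²
R = ρL/A = (4.83×10^-7)(13.8)/(2.5415e-08) = 262.3 Ω
P = I²R = (17.2)² × 262.3 = 77600 W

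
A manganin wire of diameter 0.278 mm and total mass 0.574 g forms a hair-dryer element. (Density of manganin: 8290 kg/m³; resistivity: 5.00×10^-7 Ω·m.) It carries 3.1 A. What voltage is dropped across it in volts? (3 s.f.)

A = π(d/2)² = π(1.3900e-04 m)² = 6.0699e-08 m²
L = m/(density·A) = 5.740×10^-4/(8290×6.0699e-08) = 1.141 m
R = ρL/A = (5.00×10^-7)(1.141)/(6.0699e-08) = 9.397 Ω
V = IR = 3.1 × 9.397 = 29.1 V

29.1 V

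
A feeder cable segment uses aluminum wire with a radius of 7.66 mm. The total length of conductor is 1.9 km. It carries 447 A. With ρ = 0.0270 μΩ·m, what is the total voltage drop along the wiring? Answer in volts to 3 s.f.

124 V

ρ = 0.0270 μΩ·m = 2.70×10^-8 Ω·m
A = πr² = π(7.6600e-03 m)² = 1.843e-04 m²
R = ρL/A = (2.70×10^-8)(1900)/(1.843e-04) = 0.2783 Ω
V = IR = 447 × 0.2783 = 124 V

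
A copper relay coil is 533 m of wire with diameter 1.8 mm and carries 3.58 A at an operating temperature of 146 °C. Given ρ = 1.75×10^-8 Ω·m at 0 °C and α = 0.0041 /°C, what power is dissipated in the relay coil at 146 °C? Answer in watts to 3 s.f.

75.1 W

A = π(d/2)² = π(9.0000e-04 m)² = 2.545e-06 m²
R₍0₎ = ρL/A = (1.75×10^-8)(533)/(2.545e-06) = 3.665 Ω
R₍146₎ = R₍0₎(1 + αΔT) = 3.665 × (1 + 0.0041×146) = 5.86 Ω
P = I²R = (3.58)² × 5.86 = 75.1 W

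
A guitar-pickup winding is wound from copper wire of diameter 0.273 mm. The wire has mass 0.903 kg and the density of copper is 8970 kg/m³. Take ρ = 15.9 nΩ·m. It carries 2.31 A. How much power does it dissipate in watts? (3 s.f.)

ρ = 15.9 nΩ·m = 1.59×10^-8 Ω·m
A = π(d/2)² = π(1.3650e-04 m)² = 5.8535e-08 m²
L = m/(density·A) = 0.903/(8970×5.8535e-08) = 1720 m
R = ρL/A = (1.59×10^-8)(1720)/(5.8535e-08) = 467.2 Ω
P = I²R = (2.31)² × 467.2 = 2490 W

2490 W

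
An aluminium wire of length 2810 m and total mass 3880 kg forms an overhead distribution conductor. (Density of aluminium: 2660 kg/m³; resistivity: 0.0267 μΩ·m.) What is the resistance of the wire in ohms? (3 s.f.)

ρ = 0.0267 μΩ·m = 2.67×10^-8 Ω·m
A = m/(density·L) = 3880/(2660×2810) = 5.1909e-04 m²
R = ρL/A = (2.67×10^-8)(2810)/(5.1909e-04) = 0.145 Ω

0.145 Ω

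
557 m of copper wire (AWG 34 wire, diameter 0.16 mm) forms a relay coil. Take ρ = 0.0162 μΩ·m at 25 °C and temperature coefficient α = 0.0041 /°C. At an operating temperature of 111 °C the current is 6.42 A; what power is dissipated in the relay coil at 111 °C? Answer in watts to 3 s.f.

ρ = 0.0162 μΩ·m = 1.62×10^-8 Ω·m
A = π(0.16/2 mm)² = π(8.0000e-05 m)² = 2.011e-08 m²
R₍25₎ = ρL/A = (1.62×10^-8)(557)/(2.011e-08) = 448.8 Ω
R₍111₎ = R₍25₎(1 + αΔT) = 448.8 × (1 + 0.0041×86) = 607 Ω
P = I²R = (6.42)² × 607 = 25000 W

25000 W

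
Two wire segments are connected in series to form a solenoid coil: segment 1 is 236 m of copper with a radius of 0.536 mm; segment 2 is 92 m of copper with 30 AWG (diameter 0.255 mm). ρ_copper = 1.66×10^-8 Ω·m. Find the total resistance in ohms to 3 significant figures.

34.2 Ω

Segment 1: A = πr² = π(5.3600e-04 m)² = 9.026e-07 m²
R₁ = ρL/A = (1.66×10^-8)(236)/(9.026e-07) = 4.341 Ω
Segment 2: A = π(0.255/2 mm)² = π(1.2750e-04 m)² = 5.107e-08 m²
R₂ = (1.66×10^-8)(92)/(5.107e-08) = 29.9 Ω
R = R₁ + R₂ = 34.2 Ω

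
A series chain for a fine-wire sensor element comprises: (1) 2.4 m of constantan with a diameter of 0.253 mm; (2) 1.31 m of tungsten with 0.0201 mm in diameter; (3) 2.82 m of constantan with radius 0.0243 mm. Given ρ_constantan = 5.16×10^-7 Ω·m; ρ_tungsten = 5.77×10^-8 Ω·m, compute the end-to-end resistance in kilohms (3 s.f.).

1.05 kΩ

Seg 1: A = π(d/2)² = π(1.2650e-04 m)² = 5.027e-08 m²
R_1 = (5.16×10^-7)(2.4)/(5.027e-08) = 24.63 Ω
Seg 2: A = π(d/2)² = π(1.0050e-05 m)² = 3.173e-10 m²
R_2 = (5.77×10^-8)(1.31)/(3.173e-10) = 238.2 Ω
Seg 3: A = πr² = π(2.4300e-05 m)² = 1.855e-09 m²
R_3 = (5.16×10^-7)(2.82)/(1.855e-09) = 784.4 Ω
R_total = R_1 + R_2 + R_3 = 1.05 kΩ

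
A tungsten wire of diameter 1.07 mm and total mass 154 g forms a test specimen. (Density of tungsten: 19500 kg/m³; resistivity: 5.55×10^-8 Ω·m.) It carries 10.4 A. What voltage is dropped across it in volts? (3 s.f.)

5.64 V

A = π(d/2)² = π(5.3500e-04 m)² = 8.9920e-07 m²
L = m/(density·A) = 0.154/(19500×8.9920e-07) = 8.783 m
R = ρL/A = (5.55×10^-8)(8.783)/(8.9920e-07) = 0.5421 Ω
V = IR = 10.4 × 0.5421 = 5.64 V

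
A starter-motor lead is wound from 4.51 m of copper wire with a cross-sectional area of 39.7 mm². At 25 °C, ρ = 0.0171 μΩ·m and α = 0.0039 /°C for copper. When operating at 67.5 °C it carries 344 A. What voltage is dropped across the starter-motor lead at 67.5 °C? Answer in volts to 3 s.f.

0.779 V

ρ = 0.0171 μΩ·m = 1.71×10^-8 Ω·m
A = 39.7 mm² = 3.970e-05 m²
R₍25₎ = ρL/A = (1.71×10^-8)(4.51)/(3.970e-05) = 0.001943 Ω
R₍67.5₎ = R₍25₎(1 + αΔT) = 0.001943 × (1 + 0.0039×42.5) = 0.002265 Ω
V = IR = 344 × 0.002265 = 0.779 V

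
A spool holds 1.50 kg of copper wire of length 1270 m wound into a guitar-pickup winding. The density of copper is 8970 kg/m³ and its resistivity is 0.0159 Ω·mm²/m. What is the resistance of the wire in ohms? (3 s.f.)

153 Ω

ρ = 0.0159 Ω·mm²/m = 1.59×10^-8 Ω·m
A = m/(density·L) = 1.5/(8970×1270) = 1.3167e-07 m²
R = ρL/A = (1.59×10^-8)(1270)/(1.3167e-07) = 153 Ω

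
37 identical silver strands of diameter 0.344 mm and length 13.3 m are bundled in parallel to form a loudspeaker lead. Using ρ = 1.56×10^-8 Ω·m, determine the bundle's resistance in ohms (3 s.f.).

A_strand = π(1.7200e-04 m)² = 9.294e-08 m²
R_strand = ρL/A = (1.56×10^-8)(13.3)/(9.294e-08) = 2.232 Ω
R_total = R_strand/N = 2.232/37 = 0.0603 Ω

0.0603 Ω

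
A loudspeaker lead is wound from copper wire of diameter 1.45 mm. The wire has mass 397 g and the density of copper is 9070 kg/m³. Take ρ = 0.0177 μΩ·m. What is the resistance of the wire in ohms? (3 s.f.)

ρ = 0.0177 μΩ·m = 1.77×10^-8 Ω·m
A = π(d/2)² = π(7.2500e-04 m)² = 1.6513e-06 m²
L = m/(density·A) = 0.397/(9070×1.6513e-06) = 26.51 m
R = ρL/A = (1.77×10^-8)(26.51)/(1.6513e-06) = 0.284 Ω

0.284 Ω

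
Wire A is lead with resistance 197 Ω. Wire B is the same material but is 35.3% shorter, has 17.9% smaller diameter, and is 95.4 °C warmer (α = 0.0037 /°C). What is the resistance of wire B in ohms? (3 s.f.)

R ∝ ρL/d² with ρ ∝ (1+αΔT), so R_B/R_A = (1 − 35.3/100) × (1 − 17.9/100)⁻² × (1 + 0.0037×95.4)
= 0.647 × 1.484 × 1.353 = 1.299
R_B = 1.299 × 197 = 256 Ω

256 Ω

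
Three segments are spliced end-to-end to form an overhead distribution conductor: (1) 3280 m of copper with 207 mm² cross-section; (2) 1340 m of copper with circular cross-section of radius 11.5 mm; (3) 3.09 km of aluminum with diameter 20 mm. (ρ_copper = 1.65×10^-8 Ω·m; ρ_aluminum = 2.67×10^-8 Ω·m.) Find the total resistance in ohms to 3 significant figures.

Seg 1: A = 207 mm² = 2.070e-04 m²
R_1 = (1.65×10^-8)(3280)/(2.070e-04) = 0.2614 Ω
Seg 2: A = πr² = π(1.1500e-02 m)² = 4.155e-04 m²
R_2 = (1.65×10^-8)(1340)/(4.155e-04) = 0.05322 Ω
Seg 3: A = π(d/2)² = π(1.0000e-02 m)² = 3.142e-04 m²
R_3 = (2.67×10^-8)(3090)/(3.142e-04) = 0.2626 Ω
R_total = R_1 + R_2 + R_3 = 0.577 Ω

0.577 Ω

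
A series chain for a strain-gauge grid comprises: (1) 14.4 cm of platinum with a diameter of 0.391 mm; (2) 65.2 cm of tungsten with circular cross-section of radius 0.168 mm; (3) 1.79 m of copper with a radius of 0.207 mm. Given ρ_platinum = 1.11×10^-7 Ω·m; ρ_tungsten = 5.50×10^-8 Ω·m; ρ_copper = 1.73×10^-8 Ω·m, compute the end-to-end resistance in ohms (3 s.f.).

Seg 1: A = π(d/2)² = π(1.9550e-04 m)² = 1.201e-07 m²
R_1 = (1.11×10^-7)(0.144)/(1.201e-07) = 0.1331 Ω
Seg 2: A = πr² = π(1.6800e-04 m)² = 8.867e-08 m²
R_2 = (5.50×10^-8)(0.652)/(8.867e-08) = 0.4044 Ω
Seg 3: A = πr² = π(2.0700e-04 m)² = 1.346e-07 m²
R_3 = (1.73×10^-8)(1.79)/(1.346e-07) = 0.23 Ω
R_total = R_1 + R_2 + R_3 = 0.768 Ω

0.768 Ω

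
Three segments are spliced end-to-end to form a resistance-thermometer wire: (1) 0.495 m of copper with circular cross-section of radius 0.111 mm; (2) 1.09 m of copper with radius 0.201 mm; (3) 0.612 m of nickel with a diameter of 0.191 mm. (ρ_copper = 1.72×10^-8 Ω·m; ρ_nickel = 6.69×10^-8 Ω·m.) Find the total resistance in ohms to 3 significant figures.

1.80 Ω

Seg 1: A = πr² = π(1.1100e-04 m)² = 3.871e-08 m²
R_1 = (1.72×10^-8)(0.495)/(3.871e-08) = 0.22 Ω
Seg 2: A = πr² = π(2.0100e-04 m)² = 1.269e-07 m²
R_2 = (1.72×10^-8)(1.09)/(1.269e-07) = 0.1477 Ω
Seg 3: A = π(d/2)² = π(9.5500e-05 m)² = 2.865e-08 m²
R_3 = (6.69×10^-8)(0.612)/(2.865e-08) = 1.429 Ω
R_total = R_1 + R_2 + R_3 = 1.80 Ω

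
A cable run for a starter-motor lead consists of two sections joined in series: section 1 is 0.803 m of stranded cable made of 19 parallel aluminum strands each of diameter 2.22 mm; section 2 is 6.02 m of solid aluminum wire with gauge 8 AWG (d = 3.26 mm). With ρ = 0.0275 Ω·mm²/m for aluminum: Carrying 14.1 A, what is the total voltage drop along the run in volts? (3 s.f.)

0.284 V

ρ = 0.0275 Ω·mm²/m = 2.75×10^-8 Ω·m
Section 1: A_strand = π(1.1100e-03)² = 3.871e-06 m²; R₁ = ρL/(N·A_s) = (2.75×10^-8)(0.803)/(19×3.871e-06) = 3.003×10^-4 Ω
Section 2: A = π(3.26/2 mm)² = π(1.6300e-03 m)² = 8.347e-06 m²
R₂ = (2.75×10^-8)(6.02)/(8.347e-06) = 0.01983 Ω
R = R₁ + R₂ = 0.02013 Ω
V = IR = 14.1 × 0.02013 = 0.284 V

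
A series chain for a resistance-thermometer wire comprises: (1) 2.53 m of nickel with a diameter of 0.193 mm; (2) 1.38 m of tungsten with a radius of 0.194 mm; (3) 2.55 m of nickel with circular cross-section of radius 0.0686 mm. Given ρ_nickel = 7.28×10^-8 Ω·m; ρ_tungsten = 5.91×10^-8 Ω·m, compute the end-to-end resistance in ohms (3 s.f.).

Seg 1: A = π(d/2)² = π(9.6500e-05 m)² = 2.926e-08 m²
R_1 = (7.28×10^-8)(2.53)/(2.926e-08) = 6.296 Ω
Seg 2: A = πr² = π(1.9400e-04 m)² = 1.182e-07 m²
R_2 = (5.91×10^-8)(1.38)/(1.182e-07) = 0.6898 Ω
Seg 3: A = πr² = π(6.8600e-05 m)² = 1.478e-08 m²
R_3 = (7.28×10^-8)(2.55)/(1.478e-08) = 12.56 Ω
R_total = R_1 + R_2 + R_3 = 19.5 Ω

19.5 Ω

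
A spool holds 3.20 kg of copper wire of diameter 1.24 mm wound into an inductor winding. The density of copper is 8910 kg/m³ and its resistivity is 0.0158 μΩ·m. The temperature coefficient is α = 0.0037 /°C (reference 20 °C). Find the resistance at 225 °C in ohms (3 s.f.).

ρ = 0.0158 μΩ·m = 1.58×10^-8 Ω·m
A = π(d/2)² = π(6.2000e-04 m)² = 1.2076e-06 m²
L = m/(density·A) = 3.2/(8910×1.2076e-06) = 297.4 m
R = ρL/A = (1.58×10^-8)(297.4)/(1.2076e-06) = 3.891 Ω
R(225 °C) = 3.891 × (1 + 0.0037×205) = 6.84 Ω

6.84 Ω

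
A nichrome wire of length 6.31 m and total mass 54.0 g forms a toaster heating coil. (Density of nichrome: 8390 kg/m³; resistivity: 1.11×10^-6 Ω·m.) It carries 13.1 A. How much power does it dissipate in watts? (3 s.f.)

A = m/(density·L) = 0.054/(8390×6.31) = 1.0200e-06 m²
R = ρL/A = (1.11×10^-6)(6.31)/(1.0200e-06) = 6.867 Ω
P = I²R = (13.1)² × 6.867 = 1180 W

1180 W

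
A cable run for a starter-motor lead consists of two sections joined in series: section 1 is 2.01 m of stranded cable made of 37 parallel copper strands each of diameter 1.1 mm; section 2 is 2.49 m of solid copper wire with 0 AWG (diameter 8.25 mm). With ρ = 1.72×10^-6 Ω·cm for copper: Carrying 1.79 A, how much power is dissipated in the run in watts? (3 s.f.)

0.00572 W

ρ = 1.72×10^-6 Ω·cm = 1.72×10^-8 Ω·m
Section 1: A_strand = π(5.5000e-04)² = 9.503e-07 m²; R₁ = ρL/(N·A_s) = (1.72×10^-8)(2.01)/(37×9.503e-07) = 9.832×10^-4 Ω
Section 2: A = π(8.25/2 mm)² = π(4.1250e-03 m)² = 5.346e-05 m²
R₂ = (1.72×10^-8)(2.49)/(5.346e-05) = 8.012×10^-4 Ω
R = R₁ + R₂ = 0.001784 Ω
P = I²R = (1.79)² × 0.001784 = 0.00572 W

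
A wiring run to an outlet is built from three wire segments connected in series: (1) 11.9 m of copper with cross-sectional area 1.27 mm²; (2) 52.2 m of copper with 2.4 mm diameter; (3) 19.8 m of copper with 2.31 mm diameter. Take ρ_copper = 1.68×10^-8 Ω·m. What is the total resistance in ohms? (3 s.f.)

0.431 Ω

Seg 1: A = 1.27 mm² = 1.270e-06 m²
R_1 = (1.68×10^-8)(11.9)/(1.270e-06) = 0.1574 Ω
Seg 2: A = π(d/2)² = π(1.2000e-03 m)² = 4.524e-06 m²
R_2 = (1.68×10^-8)(52.2)/(4.524e-06) = 0.1939 Ω
Seg 3: A = π(d/2)² = π(1.1550e-03 m)² = 4.191e-06 m²
R_3 = (1.68×10^-8)(19.8)/(4.191e-06) = 0.07937 Ω
R_total = R_1 + R_2 + R_3 = 0.431 Ω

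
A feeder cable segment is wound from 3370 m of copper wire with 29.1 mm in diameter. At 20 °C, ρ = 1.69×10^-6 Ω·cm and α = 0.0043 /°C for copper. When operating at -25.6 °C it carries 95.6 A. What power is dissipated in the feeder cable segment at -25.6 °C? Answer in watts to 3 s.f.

629 W

ρ = 1.69×10^-6 Ω·cm = 1.69×10^-8 Ω·m
A = π(d/2)² = π(1.4550e-02 m)² = 6.651e-04 m²
R₍20₎ = ρL/A = (1.69×10^-8)(3370)/(6.651e-04) = 0.08563 Ω
R₍-25.6₎ = R₍20₎(1 + αΔT) = 0.08563 × (1 + 0.0043×-45.6) = 0.06884 Ω
P = I²R = (95.6)² × 0.06884 = 629 W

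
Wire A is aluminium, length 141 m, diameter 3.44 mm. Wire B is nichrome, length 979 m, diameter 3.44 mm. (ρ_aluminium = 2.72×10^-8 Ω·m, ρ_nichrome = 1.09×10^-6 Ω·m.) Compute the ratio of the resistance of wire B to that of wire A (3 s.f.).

R ∝ ρL/d², so R_B/R_A = (ρ_B/ρ_A) × (L_B/L_A)
= (1.09×10^-6/2.72×10^-8) × (979/141) = 278

278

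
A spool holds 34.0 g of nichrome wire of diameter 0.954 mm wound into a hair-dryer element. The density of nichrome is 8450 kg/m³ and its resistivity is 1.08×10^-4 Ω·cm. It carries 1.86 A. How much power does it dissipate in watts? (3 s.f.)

ρ = 1.08×10^-4 Ω·cm = 1.08×10^-6 Ω·m
A = π(d/2)² = π(4.7700e-04 m)² = 7.1480e-07 m²
L = m/(density·A) = 0.034/(8450×7.1480e-07) = 5.629 m
R = ρL/A = (1.08×10^-6)(5.629)/(7.1480e-07) = 8.505 Ω
P = I²R = (1.86)² × 8.505 = 29.4 W

29.4 W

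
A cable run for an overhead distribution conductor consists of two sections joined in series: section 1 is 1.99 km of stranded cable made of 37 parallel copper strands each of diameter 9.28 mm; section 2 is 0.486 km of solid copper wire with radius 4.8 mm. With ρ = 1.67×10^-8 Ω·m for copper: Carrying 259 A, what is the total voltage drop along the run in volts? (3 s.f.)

32.5 V

Section 1: A_strand = π(4.6400e-03)² = 6.764e-05 m²; R₁ = ρL/(N·A_s) = (1.67×10^-8)(1990)/(37×6.764e-05) = 0.01328 Ω
Section 2: A = πr² = π(4.8000e-03 m)² = 7.238e-05 m²
R₂ = (1.67×10^-8)(486)/(7.238e-05) = 0.1121 Ω
R = R₁ + R₂ = 0.1254 Ω
V = IR = 259 × 0.1254 = 32.5 V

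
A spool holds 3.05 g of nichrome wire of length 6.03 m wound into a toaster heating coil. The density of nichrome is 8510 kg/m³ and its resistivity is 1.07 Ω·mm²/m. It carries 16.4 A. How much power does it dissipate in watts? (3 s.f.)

ρ = 1.07 Ω·mm²/m = 1.07×10^-6 Ω·m
A = m/(density·L) = 0.00305/(8510×6.03) = 5.9436e-08 m²
R = ρL/A = (1.07×10^-6)(6.03)/(5.9436e-08) = 108.6 Ω
P = I²R = (16.4)² × 108.6 = 29200 W

29200 W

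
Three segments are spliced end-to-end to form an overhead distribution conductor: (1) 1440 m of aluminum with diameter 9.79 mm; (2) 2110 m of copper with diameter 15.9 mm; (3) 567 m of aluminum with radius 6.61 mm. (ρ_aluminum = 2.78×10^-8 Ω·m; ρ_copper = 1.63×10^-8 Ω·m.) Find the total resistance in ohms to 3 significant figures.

0.820 Ω

Seg 1: A = π(d/2)² = π(4.8950e-03 m)² = 7.528e-05 m²
R_1 = (2.78×10^-8)(1440)/(7.528e-05) = 0.5318 Ω
Seg 2: A = π(d/2)² = π(7.9500e-03 m)² = 1.986e-04 m²
R_2 = (1.63×10^-8)(2110)/(1.986e-04) = 0.1732 Ω
Seg 3: A = πr² = π(6.6100e-03 m)² = 1.373e-04 m²
R_3 = (2.78×10^-8)(567)/(1.373e-04) = 0.1148 Ω
R_total = R_1 + R_2 + R_3 = 0.820 Ω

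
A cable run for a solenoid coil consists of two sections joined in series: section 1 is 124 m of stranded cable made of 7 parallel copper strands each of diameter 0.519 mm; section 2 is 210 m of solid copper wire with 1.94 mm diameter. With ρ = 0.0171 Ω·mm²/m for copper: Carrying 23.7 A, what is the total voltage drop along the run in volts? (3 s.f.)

62.7 V

ρ = 0.0171 Ω·mm²/m = 1.71×10^-8 Ω·m
Section 1: A_strand = π(2.5950e-04)² = 2.116e-07 m²; R₁ = ρL/(N·A_s) = (1.71×10^-8)(124)/(7×2.116e-07) = 1.432 Ω
Section 2: A = π(d/2)² = π(9.7000e-04 m)² = 2.956e-06 m²
R₂ = (1.71×10^-8)(210)/(2.956e-06) = 1.215 Ω
R = R₁ + R₂ = 2.647 Ω
V = IR = 23.7 × 2.647 = 62.7 V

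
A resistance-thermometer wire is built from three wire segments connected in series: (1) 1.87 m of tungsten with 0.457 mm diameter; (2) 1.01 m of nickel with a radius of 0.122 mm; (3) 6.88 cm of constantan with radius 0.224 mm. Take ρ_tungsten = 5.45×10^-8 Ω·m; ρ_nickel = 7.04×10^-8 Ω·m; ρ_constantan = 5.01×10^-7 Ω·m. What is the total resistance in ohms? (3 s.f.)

2.36 Ω

Seg 1: A = π(d/2)² = π(2.2850e-04 m)² = 1.640e-07 m²
R_1 = (5.45×10^-8)(1.87)/(1.640e-07) = 0.6213 Ω
Seg 2: A = πr² = π(1.2200e-04 m)² = 4.676e-08 m²
R_2 = (7.04×10^-8)(1.01)/(4.676e-08) = 1.521 Ω
Seg 3: A = πr² = π(2.2400e-04 m)² = 1.576e-07 m²
R_3 = (5.01×10^-7)(0.0688)/(1.576e-07) = 0.2187 Ω
R_total = R_1 + R_2 + R_3 = 2.36 Ω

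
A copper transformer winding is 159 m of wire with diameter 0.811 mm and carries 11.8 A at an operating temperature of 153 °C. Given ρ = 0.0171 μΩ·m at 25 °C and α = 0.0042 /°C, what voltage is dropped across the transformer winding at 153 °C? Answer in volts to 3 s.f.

ρ = 0.0171 μΩ·m = 1.71×10^-8 Ω·m
A = π(d/2)² = π(4.0550e-04 m)² = 5.166e-07 m²
R₍25₎ = ρL/A = (1.71×10^-8)(159)/(5.166e-07) = 5.263 Ω
R₍153₎ = R₍25₎(1 + αΔT) = 5.263 × (1 + 0.0042×128) = 8.093 Ω
V = IR = 11.8 × 8.093 = 95.5 V

95.5 V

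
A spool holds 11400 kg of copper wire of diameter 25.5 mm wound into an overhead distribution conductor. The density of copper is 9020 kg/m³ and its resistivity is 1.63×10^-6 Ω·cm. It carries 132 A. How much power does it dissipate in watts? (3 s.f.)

1380 W

ρ = 1.63×10^-6 Ω·cm = 1.63×10^-8 Ω·m
A = π(d/2)² = π(1.2750e-02 m)² = 5.1071e-04 m²
L = m/(density·A) = 11400/(9020×5.1071e-04) = 2475 m
R = ρL/A = (1.63×10^-8)(2475)/(5.1071e-04) = 0.07899 Ω
P = I²R = (132)² × 0.07899 = 1380 W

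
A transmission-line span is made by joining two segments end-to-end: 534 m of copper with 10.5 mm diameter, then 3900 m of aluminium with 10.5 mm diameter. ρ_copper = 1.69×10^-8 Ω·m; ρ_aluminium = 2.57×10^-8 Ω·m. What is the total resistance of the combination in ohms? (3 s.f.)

1.26 Ω

Segment 1: A = π(d/2)² = π(5.2500e-03 m)² = 8.659e-05 m²
R₁ = ρL/A = (1.69×10^-8)(534)/(8.659e-05) = 0.1042 Ω
R₂ = (2.57×10^-8)(3900)/(8.659e-05) = 1.158 Ω
R = R₁ + R₂ = 1.26 Ω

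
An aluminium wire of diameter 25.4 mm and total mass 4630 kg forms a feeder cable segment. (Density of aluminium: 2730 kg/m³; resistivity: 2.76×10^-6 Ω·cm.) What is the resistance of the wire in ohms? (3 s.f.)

ρ = 2.76×10^-6 Ω·cm = 2.76×10^-8 Ω·m
A = π(d/2)² = π(1.2700e-02 m)² = 5.0671e-04 m²
L = m/(density·A) = 4630/(2730×5.0671e-04) = 3347 m
R = ρL/A = (2.76×10^-8)(3347)/(5.0671e-04) = 0.182 Ω

0.182 Ω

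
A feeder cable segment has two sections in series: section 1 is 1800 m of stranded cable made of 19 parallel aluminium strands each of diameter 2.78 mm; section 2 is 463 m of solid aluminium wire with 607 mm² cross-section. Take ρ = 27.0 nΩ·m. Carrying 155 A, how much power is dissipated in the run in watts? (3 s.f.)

10600 W

ρ = 27.0 nΩ·m = 2.70×10^-8 Ω·m
Section 1: A_strand = π(1.3900e-03)² = 6.070e-06 m²; R₁ = ρL/(N·A_s) = (2.70×10^-8)(1800)/(19×6.070e-06) = 0.4214 Ω
Section 2: A = 607 mm² = 6.070e-04 m²
R₂ = (2.70×10^-8)(463)/(6.070e-04) = 0.02059 Ω
R = R₁ + R₂ = 0.442 Ω
P = I²R = (155)² × 0.442 = 10600 W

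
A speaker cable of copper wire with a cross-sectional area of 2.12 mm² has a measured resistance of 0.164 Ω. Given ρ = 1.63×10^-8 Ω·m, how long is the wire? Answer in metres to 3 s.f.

21.3 m

A = 2.12 mm² = 2.120e-06 m²
L = RA/ρ = (0.164)(2.120e-06)/(1.63×10^-8) = 21.3 m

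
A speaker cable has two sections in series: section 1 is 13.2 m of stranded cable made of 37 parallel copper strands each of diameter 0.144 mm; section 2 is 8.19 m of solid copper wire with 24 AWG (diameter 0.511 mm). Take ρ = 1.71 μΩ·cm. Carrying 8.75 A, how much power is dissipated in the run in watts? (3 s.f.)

ρ = 1.71 μΩ·cm = 1.71×10^-8 Ω·m
Section 1: A_strand = π(7.2000e-05)² = 1.629e-08 m²; R₁ = ρL/(N·A_s) = (1.71×10^-8)(13.2)/(37×1.629e-08) = 0.3746 Ω
Section 2: A = π(0.511/2 mm)² = π(2.5550e-04 m)² = 2.051e-07 m²
R₂ = (1.71×10^-8)(8.19)/(2.051e-07) = 0.6829 Ω
R = R₁ + R₂ = 1.057 Ω
P = I²R = (8.75)² × 1.057 = 81.0 W

81.0 W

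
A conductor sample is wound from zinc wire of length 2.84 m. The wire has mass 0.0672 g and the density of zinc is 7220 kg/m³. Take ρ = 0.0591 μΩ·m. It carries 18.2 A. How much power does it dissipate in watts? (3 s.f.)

ρ = 0.0591 μΩ·m = 5.91×10^-8 Ω·m
A = m/(density·L) = 6.720×10^-5/(7220×2.84) = 3.2773e-09 m²
R = ρL/A = (5.91×10^-8)(2.84)/(3.2773e-09) = 51.21 Ω
P = I²R = (18.2)² × 51.21 = 17000 W

17000 W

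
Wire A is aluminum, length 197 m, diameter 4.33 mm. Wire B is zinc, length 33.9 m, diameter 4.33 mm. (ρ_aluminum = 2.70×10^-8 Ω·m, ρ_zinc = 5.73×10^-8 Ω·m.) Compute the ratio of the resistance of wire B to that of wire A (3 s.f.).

R ∝ ρL/d², so R_B/R_A = (ρ_B/ρ_A) × (L_B/L_A)
= (5.73×10^-8/2.70×10^-8) × (33.9/197) = 0.365

0.365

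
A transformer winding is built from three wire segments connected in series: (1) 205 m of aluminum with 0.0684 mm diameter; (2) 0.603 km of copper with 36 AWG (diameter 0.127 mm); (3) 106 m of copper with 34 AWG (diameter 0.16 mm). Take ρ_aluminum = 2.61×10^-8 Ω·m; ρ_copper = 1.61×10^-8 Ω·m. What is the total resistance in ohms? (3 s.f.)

2310 Ω

Seg 1: A = π(d/2)² = π(3.4200e-05 m)² = 3.675e-09 m²
R_1 = (2.61×10^-8)(205)/(3.675e-09) = 1456 Ω
Seg 2: A = π(0.127/2 mm)² = π(6.3500e-05 m)² = 1.267e-08 m²
R_2 = (1.61×10^-8)(603)/(1.267e-08) = 766.4 Ω
Seg 3: A = π(0.16/2 mm)² = π(8.0000e-05 m)² = 2.011e-08 m²
R_3 = (1.61×10^-8)(106)/(2.011e-08) = 84.88 Ω
R_total = R_1 + R_2 + R_3 = 2310 Ω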